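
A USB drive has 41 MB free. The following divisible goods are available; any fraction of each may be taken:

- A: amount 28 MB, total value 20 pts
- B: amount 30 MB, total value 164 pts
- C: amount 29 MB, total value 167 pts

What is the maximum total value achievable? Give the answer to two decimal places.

Take in order of value per unit:
- C (167/29 per unit): all 29 → value 167, running total 167.00
- B (164/30 per unit): 12 of 30 → value 12×164/30 = 65.6000, running total 232.60
Total 232.60.

232.60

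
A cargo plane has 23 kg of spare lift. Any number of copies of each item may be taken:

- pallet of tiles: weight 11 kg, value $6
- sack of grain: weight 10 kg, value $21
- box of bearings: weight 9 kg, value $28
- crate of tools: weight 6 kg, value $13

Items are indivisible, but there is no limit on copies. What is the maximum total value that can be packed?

Best value-per-unit is box of bearings at 28/9, and filling with it alone uses weight 2×9=18. No mix of the others beats 2×28 = 56.

$56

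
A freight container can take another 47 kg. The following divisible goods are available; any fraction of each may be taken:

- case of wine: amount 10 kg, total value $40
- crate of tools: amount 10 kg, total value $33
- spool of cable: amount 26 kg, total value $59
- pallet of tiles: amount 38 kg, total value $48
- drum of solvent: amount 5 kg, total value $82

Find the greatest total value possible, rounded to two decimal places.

204.92

Take in order of value per unit:
- drum of solvent (82/5 per unit): all 5 → value 82, running total 82.00
- case of wine (40/10 per unit): all 10 → value 40, running total 122.00
- crate of tools (33/10 per unit): all 10 → value 33, running total 155.00
- spool of cable (59/26 per unit): 22 of 26 → value 22×59/26 = 49.9231, running total 204.92
Total 204.92.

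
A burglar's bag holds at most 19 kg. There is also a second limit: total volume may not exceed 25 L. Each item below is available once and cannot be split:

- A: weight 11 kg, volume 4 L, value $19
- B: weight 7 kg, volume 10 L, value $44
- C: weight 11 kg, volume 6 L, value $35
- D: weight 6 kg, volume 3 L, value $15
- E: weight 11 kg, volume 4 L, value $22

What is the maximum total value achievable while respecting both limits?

Feasible sets respecting both limits:
- B+C: weight 18, volume 16, value 79
- B+E: weight 18, volume 14, value 66
- A+B: weight 18, volume 14, value 63
Best: $79.

$79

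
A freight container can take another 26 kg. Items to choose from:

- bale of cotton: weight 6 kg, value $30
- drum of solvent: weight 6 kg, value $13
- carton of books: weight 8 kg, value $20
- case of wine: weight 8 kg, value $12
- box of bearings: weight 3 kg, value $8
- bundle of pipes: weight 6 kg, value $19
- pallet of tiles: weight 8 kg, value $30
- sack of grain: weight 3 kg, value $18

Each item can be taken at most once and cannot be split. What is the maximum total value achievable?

Check high-value combinations within 26 kg:
- bale of cotton+box of bearings+bundle of pipes+pallet of tiles+sack of grain: weight 6+3+6+8+3=26, value 30+8+19+30+18=105
- bale of cotton+drum of solvent+box of bearings+pallet of tiles+sack of grain: weight 6+6+3+8+3=26, value 30+13+8+30+18=99
- bale of cotton+carton of books+pallet of tiles+sack of grain: weight 6+8+8+3=25, value 30+20+30+18=98
- bale of cotton+bundle of pipes+pallet of tiles+sack of grain: weight 6+6+8+3=23, value 30+19+30+18=97
- bale of cotton+carton of books+box of bearings+bundle of pipes+sack of grain: weight 6+8+3+6+3=26, value 30+20+8+19+18=95
Best: $105.

$105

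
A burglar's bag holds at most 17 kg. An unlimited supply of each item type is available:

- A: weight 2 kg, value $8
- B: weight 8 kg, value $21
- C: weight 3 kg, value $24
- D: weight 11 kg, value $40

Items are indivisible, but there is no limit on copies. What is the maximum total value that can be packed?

$128

Best value-per-unit is C at 24/3; filling with it alone gives 5×24 = 120.
Optimal mix: 1×A + 5×C → weight 17, value 128.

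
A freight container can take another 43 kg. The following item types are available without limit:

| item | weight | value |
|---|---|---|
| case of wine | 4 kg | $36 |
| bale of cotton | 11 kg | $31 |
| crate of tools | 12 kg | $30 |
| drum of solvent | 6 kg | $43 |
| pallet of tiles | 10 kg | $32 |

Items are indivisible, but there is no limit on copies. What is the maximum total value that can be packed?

$367

Best value-per-unit is case of wine at 36/4; filling with it alone gives 10×36 = 360.
Optimal mix: 9×case of wine + 1×drum of solvent → weight 42, value 367.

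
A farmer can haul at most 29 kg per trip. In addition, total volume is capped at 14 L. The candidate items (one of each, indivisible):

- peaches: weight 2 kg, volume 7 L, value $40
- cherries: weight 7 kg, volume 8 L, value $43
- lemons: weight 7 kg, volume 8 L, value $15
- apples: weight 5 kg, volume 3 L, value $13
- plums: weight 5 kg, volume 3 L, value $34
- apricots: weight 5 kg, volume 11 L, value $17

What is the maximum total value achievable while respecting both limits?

$90

Feasible sets respecting both limits:
- cherries+apples+plums: weight 17, volume 14, value 90
- peaches+apples+plums: weight 12, volume 13, value 87
- cherries+plums: weight 12, volume 11, value 77
Best: $90.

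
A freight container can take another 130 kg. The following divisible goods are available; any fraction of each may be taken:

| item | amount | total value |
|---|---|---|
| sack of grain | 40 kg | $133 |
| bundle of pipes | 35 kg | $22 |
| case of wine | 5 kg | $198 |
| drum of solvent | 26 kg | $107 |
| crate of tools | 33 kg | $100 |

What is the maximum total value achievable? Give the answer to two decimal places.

Take in order of value per unit:
- case of wine (198/5 per unit): all 5 → value 198, running total 198.00
- drum of solvent (107/26 per unit): all 26 → value 107, running total 305.00
- sack of grain (133/40 per unit): all 40 → value 133, running total 438.00
- crate of tools (100/33 per unit): all 33 → value 100, running total 538.00
- bundle of pipes (22/35 per unit): 26 of 35 → value 26×22/35 = 16.3429, running total 554.34
Total 554.34.

554.34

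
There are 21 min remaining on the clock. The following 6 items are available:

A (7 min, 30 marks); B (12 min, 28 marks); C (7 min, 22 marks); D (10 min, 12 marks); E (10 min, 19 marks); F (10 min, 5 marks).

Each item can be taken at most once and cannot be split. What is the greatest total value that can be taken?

58 marks

Check high-value combinations within 21 min:
- A+B: time 7+12=19, value 30+28=58
- A+C: time 7+7=14, value 30+22=52
- B+C: time 12+7=19, value 28+22=50
- A+E: time 7+10=17, value 30+19=49
Best: 58 marks.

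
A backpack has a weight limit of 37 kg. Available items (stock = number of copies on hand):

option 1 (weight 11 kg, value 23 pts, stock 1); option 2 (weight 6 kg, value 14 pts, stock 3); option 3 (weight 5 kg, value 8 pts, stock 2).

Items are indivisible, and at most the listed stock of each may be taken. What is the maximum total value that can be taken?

73 pts

Top feasible selections:
- 1×option 1 + 3×option 2 + 1×option 3: weight 34, value 73
- 1×option 1 + 2×option 2 + 2×option 3: weight 33, value 67
- 1×option 1 + 3×option 2: weight 29, value 65
- 1×option 1 + 2×option 2 + 1×option 3: weight 28, value 59
Best: 73 pts.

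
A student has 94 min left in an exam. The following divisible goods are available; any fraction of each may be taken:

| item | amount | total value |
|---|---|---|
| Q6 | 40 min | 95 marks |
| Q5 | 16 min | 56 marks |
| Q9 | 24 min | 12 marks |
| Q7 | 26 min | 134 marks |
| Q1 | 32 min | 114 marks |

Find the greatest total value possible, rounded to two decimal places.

351.50

Take in order of value per unit:
- Q7 (134/26 per unit): all 26 → value 134, running total 134.00
- Q1 (114/32 per unit): all 32 → value 114, running total 248.00
- Q5 (56/16 per unit): all 16 → value 56, running total 304.00
- Q6 (95/40 per unit): 20 of 40 → value 20×95/40 = 47.5000, running total 351.50
Total 351.50.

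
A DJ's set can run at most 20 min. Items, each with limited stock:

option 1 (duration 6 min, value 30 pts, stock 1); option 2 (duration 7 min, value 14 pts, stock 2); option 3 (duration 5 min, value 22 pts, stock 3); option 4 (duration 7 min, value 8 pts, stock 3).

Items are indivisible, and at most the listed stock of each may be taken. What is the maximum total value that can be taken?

74 pts

Top feasible selections:
- 1×option 1 + 2×option 3: duration 16, value 74
- 3×option 3: duration 15, value 66
Best: 74 pts.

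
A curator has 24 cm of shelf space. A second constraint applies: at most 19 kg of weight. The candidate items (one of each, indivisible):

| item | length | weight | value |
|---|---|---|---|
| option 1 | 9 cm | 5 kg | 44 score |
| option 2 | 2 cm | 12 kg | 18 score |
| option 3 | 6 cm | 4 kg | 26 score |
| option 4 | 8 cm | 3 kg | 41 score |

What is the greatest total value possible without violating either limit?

111 score

Feasible sets respecting both limits:
- option 1+option 3+option 4: length 23, weight 12, value 111
- option 1+option 4: length 17, weight 8, value 85
- option 2+option 3+option 4: length 16, weight 19, value 85
- option 1+option 3: length 15, weight 9, value 70
Best: 111 score.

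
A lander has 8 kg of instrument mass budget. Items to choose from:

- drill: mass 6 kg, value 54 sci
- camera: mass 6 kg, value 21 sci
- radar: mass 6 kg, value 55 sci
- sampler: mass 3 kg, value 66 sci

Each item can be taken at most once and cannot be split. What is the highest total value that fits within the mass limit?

66 sci

Check high-value combinations within 8 kg:
- sampler: mass 3, value 66
- radar: mass 6, value 55
- drill: mass 6, value 54
- camera: mass 6, value 21
Best: 66 sci.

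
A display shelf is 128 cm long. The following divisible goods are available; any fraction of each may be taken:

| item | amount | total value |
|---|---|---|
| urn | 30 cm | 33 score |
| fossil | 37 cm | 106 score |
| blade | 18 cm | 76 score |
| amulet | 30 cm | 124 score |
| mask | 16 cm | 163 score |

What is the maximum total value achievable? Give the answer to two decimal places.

Take in order of value per unit:
- mask (163/16 per unit): all 16 → value 163, running total 163.00
- blade (76/18 per unit): all 18 → value 76, running total 239.00
- amulet (124/30 per unit): all 30 → value 124, running total 363.00
- fossil (106/37 per unit): all 37 → value 106, running total 469.00
- urn (33/30 per unit): 27 of 30 → value 27×33/30 = 29.7000, running total 498.70
Total 498.70.

498.70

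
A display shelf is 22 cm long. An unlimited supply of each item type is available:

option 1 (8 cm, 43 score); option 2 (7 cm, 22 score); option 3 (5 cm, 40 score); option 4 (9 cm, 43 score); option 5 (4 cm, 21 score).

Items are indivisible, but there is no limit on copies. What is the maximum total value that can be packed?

Best value-per-unit is option 3 at 40/5, and filling with it alone uses length 4×5=20. No mix of the others beats 4×40 = 160.

160 score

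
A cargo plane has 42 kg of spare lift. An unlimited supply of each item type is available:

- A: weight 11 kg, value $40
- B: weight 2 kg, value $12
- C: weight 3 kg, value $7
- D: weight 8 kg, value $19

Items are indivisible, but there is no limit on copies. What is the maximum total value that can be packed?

$252

Best value-per-unit is B at 12/2, and filling with it alone uses weight 21×2=42. No mix of the others beats 21×12 = 252.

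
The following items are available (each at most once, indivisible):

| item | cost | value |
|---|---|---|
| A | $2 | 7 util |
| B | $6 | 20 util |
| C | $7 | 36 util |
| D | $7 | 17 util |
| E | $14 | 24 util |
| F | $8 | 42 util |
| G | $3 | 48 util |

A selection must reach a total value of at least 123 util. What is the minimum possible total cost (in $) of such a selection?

18

Subsets with value ≥ 123, sorted by total cost:
- C+F+G: cost 18, value 126
- A+C+F+G: cost 20, value 133
- B+C+F+G: cost 24, value 146
- B+D+F+G: cost 24, value 127
Minimum cost: 18 $.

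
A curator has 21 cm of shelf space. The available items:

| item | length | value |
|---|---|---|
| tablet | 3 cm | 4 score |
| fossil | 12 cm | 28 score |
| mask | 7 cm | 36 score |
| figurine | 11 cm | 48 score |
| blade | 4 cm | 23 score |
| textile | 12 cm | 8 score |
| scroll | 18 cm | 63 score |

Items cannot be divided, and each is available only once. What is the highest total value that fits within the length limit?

88 score

Check high-value combinations within 21 cm:
- tablet+mask+figurine: length 3+7+11=21, value 4+36+48=88
- mask+figurine: length 7+11=18, value 36+48=84
- tablet+figurine+blade: length 3+11+4=18, value 4+48+23=75
- figurine+blade: length 11+4=15, value 48+23=71
- tablet+scroll: length 3+18=21, value 4+63=67
Best: 88 score.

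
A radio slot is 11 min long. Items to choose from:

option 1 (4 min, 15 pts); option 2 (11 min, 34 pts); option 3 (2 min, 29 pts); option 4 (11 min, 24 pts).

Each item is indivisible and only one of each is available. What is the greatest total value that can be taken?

44 pts

This is a 0/1 knapsack; check combinations near the capacity.
- option 1+option 3: duration 4+2=6, value 15+29=44
- option 2: duration 11, value 34
- option 3: duration 2, value 29
Best: 44 pts.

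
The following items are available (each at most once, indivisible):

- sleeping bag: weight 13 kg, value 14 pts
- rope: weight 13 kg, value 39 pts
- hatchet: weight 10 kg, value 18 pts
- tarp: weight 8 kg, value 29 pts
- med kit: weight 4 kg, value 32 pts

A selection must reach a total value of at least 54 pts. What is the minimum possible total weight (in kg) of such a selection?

Subsets with value ≥ 54, sorted by total weight:
- tarp+med kit: weight 12, value 61
- rope+med kit: weight 17, value 71
- rope+tarp: weight 21, value 68
Minimum weight: 12 kg.

12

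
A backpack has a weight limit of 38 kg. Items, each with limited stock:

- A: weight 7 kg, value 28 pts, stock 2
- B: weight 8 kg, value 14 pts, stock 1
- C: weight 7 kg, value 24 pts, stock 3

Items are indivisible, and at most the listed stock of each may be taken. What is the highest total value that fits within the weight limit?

128 pts

Top feasible selections:
- 2×A + 3×C: weight 35, value 128
- 2×A + 1×B + 2×C: weight 36, value 118
Best: 128 pts.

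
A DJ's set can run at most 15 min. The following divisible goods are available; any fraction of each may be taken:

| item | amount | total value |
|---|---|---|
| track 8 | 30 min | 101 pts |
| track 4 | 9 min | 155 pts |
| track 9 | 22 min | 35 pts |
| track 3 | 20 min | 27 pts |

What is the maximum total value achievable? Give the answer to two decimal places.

175.20

Take in order of value per unit:
- track 4 (155/9 per unit): all 9 → value 155, running total 155.00
- track 8 (101/30 per unit): 6 of 30 → value 6×101/30 = 20.2000, running total 175.20
Total 175.20.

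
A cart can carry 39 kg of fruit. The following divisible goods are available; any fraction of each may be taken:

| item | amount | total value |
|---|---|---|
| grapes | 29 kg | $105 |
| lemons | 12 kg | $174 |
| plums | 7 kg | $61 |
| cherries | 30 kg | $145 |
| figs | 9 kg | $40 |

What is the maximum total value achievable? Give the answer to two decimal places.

331.67

Take in order of value per unit:
- lemons (174/12 per unit): all 12 → value 174, running total 174.00
- plums (61/7 per unit): all 7 → value 61, running total 235.00
- cherries (145/30 per unit): 20 of 30 → value 20×145/30 = 96.6667, running total 331.67
Total 331.67.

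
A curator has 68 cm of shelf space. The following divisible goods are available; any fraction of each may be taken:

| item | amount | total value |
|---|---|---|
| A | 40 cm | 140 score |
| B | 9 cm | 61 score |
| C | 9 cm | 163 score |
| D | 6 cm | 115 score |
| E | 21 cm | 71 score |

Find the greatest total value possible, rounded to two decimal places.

Take in order of value per unit:
- D (115/6 per unit): all 6 → value 115, running total 115.00
- C (163/9 per unit): all 9 → value 163, running total 278.00
- B (61/9 per unit): all 9 → value 61, running total 339.00
- A (140/40 per unit): all 40 → value 140, running total 479.00
- E (71/21 per unit): 4 of 21 → value 4×71/21 = 13.5238, running total 492.52
Total 492.52.

492.52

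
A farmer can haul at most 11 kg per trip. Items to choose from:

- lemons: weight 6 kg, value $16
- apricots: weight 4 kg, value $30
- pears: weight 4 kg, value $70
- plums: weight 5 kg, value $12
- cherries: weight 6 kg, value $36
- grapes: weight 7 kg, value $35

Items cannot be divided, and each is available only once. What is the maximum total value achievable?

$106

Check high-value combinations within 11 kg:
- pears+cherries: weight 4+6=10, value 70+36=106
- pears+grapes: weight 4+7=11, value 70+35=105
- apricots+pears: weight 4+4=8, value 30+70=100
- lemons+pears: weight 6+4=10, value 16+70=86
Best: $106.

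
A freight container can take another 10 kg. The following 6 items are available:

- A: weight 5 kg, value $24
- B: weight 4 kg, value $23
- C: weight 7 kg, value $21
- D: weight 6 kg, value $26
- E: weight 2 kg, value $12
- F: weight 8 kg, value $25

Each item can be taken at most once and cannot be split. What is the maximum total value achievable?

$49

Check high-value combinations within 10 kg:
- B+D: weight 4+6=10, value 23+26=49
- A+B: weight 5+4=9, value 24+23=47
- D+E: weight 6+2=8, value 26+12=38
Best: $49.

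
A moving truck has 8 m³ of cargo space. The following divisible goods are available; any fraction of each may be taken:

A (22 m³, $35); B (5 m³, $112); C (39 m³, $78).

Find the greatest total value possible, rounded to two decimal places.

Take in order of value per unit:
- B (112/5 per unit): all 5 → value 112, running total 112.00
- C (78/39 per unit): 3 of 39 → value 3×78/39 = 6.0000, running total 118.00
Total 118.00.

118.00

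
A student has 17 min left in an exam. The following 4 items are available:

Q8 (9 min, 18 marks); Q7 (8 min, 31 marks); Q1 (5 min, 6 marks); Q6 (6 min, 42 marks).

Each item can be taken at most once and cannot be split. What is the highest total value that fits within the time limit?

73 marks

Check high-value combinations within 17 min:
- Q7+Q6: time 8+6=14, value 31+42=73
- Q8+Q6: time 9+6=15, value 18+42=60
- Q8+Q7: time 9+8=17, value 18+31=49
- Q1+Q6: time 5+6=11, value 6+42=48
- Q6: time 6, value 42
Best: 73 marks.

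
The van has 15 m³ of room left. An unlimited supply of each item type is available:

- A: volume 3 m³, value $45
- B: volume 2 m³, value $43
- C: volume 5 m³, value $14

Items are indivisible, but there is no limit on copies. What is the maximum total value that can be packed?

$303

Best value-per-unit is B at 43/2; filling with it alone gives 7×43 = 301.
Optimal mix: 1×A + 6×B → volume 15, value 303.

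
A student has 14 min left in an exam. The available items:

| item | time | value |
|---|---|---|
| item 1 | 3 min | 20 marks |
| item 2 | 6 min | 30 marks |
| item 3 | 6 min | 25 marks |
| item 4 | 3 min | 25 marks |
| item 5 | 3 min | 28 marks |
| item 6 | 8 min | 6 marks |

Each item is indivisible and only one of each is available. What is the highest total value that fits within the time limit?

83 marks

Check high-value combinations within 14 min:
- item 2+item 4+item 5: time 6+3+3=12, value 30+25+28=83
- item 1+item 2+item 5: time 3+6+3=12, value 20+30+28=78
- item 3+item 4+item 5: time 6+3+3=12, value 25+25+28=78
Best: 83 marks.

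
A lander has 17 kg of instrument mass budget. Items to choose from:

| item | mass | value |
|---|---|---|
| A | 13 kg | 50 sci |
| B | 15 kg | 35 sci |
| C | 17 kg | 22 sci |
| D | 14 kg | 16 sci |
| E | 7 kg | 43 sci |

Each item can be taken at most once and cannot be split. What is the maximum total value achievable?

This is a 0/1 knapsack; check combinations near the capacity.
- A: mass 13, value 50
- E: mass 7, value 43
- B: mass 15, value 35
- C: mass 17, value 22
- D: mass 14, value 16
Best: 50 sci.

50 sci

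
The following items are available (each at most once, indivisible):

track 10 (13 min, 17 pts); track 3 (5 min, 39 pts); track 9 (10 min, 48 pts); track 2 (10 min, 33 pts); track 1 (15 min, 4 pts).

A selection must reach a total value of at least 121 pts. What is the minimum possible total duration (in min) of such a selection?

38

Subsets with value ≥ 121, sorted by total duration:
- track 10+track 3+track 9+track 2: duration 38, value 137
- track 3+track 9+track 2+track 1: duration 40, value 124
- track 10+track 3+track 9+track 2+track 1: duration 53, value 141
Minimum duration: 38 min.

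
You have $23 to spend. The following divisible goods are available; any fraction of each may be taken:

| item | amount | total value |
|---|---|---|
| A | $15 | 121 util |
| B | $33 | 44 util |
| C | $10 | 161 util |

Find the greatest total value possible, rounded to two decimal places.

265.87

Take in order of value per unit:
- C (161/10 per unit): all 10 → value 161, running total 161.00
- A (121/15 per unit): 13 of 15 → value 13×121/15 = 104.8667, running total 265.87
Total 265.87.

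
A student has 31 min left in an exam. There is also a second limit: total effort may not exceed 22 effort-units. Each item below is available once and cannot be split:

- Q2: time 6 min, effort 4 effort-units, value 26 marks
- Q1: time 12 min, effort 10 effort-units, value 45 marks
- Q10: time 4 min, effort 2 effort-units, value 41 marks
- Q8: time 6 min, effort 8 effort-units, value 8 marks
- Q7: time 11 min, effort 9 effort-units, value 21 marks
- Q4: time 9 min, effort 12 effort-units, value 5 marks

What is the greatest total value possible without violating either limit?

112 marks

Feasible sets respecting both limits:
- Q2+Q1+Q10: time 22, effort 16, value 112
- Q1+Q10+Q7: time 27, effort 21, value 107
- Q1+Q10+Q8: time 22, effort 20, value 94
- Q2+Q10+Q7: time 21, effort 15, value 88
Best: 112 marks.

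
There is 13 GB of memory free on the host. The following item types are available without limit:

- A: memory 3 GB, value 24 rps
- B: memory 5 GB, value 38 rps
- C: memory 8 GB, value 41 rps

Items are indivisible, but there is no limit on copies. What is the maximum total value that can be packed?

Best value-per-unit is A at 24/3; filling with it alone gives 4×24 = 96.
Optimal mix: 1×A + 2×B → memory 13, value 100.

100 rps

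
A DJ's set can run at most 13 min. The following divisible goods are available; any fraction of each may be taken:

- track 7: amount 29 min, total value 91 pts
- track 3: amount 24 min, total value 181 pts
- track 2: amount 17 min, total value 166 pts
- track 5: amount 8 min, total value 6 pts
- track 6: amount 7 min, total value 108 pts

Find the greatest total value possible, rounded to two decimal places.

166.59

Take in order of value per unit:
- track 6 (108/7 per unit): all 7 → value 108, running total 108.00
- track 2 (166/17 per unit): 6 of 17 → value 6×166/17 = 58.5882, running total 166.59
Total 166.59.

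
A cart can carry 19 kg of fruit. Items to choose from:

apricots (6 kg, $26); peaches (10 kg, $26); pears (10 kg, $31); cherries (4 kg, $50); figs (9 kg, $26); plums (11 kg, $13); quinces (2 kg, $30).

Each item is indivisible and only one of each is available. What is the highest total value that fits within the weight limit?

Check high-value combinations within 19 kg:
- pears+cherries+quinces: weight 10+4+2=16, value 31+50+30=111
- apricots+cherries+quinces: weight 6+4+2=12, value 26+50+30=106
- cherries+figs+quinces: weight 4+9+2=15, value 50+26+30=106
Best: $111.

$111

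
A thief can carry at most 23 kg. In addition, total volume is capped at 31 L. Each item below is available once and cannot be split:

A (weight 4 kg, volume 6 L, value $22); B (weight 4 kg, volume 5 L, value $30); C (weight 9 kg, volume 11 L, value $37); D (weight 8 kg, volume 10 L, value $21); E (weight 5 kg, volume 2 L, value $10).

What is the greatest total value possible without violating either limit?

$99

Feasible sets respecting both limits:
- A+B+C+E: weight 22, volume 24, value 99
- A+B+C: weight 17, volume 22, value 89
- B+C+D: weight 21, volume 26, value 88
- A+B+D+E: weight 21, volume 23, value 83
Best: $99.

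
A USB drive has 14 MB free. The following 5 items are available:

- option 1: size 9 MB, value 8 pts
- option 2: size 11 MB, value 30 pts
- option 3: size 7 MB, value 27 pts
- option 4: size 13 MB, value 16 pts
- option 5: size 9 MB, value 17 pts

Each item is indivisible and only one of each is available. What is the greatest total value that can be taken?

30 pts

This is a 0/1 knapsack; check combinations near the capacity.
- option 2: size 11, value 30
- option 3: size 7, value 27
- option 5: size 9, value 17
- option 4: size 13, value 16
Best: 30 pts.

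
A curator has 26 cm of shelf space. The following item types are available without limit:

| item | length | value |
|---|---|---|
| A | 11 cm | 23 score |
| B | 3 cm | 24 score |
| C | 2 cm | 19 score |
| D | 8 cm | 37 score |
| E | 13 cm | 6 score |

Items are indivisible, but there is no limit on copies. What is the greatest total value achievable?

Best value-per-unit is C at 19/2, and filling with it alone uses length 13×2=26. No mix of the others beats 13×19 = 247.

247 score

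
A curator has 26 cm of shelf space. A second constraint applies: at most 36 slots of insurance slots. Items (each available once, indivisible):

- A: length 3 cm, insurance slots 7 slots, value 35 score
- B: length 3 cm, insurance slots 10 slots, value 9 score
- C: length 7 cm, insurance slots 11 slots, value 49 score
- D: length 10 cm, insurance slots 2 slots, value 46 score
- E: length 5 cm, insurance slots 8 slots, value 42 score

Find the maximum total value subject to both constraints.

Feasible sets respecting both limits:
- A+C+D+E: length 25, insurance slots 28, value 172
- B+C+D+E: length 25, insurance slots 31, value 146
- A+B+C+D: length 23, insurance slots 30, value 139
Best: 172 score.

172 score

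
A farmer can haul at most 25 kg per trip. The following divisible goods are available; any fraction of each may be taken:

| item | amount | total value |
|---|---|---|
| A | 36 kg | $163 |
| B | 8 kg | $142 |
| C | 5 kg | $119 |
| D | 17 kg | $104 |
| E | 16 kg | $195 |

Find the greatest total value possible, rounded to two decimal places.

407.25

Take in order of value per unit:
- C (119/5 per unit): all 5 → value 119, running total 119.00
- B (142/8 per unit): all 8 → value 142, running total 261.00
- E (195/16 per unit): 12 of 16 → value 12×195/16 = 146.2500, running total 407.25
Total 407.25.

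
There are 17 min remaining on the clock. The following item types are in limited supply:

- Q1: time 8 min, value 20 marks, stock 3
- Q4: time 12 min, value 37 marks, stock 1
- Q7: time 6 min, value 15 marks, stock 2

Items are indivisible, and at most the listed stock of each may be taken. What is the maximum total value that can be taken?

40 marks

Best selections within time 17 and stock limits:
- 2×Q1: time 16, value 40
- 1×Q4: time 12, value 37
- 1×Q1 + 1×Q7: time 14, value 35
- 2×Q7: time 12, value 30
Best: 40 marks.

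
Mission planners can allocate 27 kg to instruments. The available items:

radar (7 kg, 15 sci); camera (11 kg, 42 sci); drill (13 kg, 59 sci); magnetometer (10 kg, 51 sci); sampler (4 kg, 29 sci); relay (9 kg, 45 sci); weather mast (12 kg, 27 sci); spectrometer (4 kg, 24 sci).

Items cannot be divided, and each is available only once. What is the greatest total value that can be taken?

Check high-value combinations within 27 kg:
- magnetometer+sampler+relay+spectrometer: mass 10+4+9+4=27, value 51+29+45+24=149
- drill+magnetometer+sampler: mass 13+10+4=27, value 59+51+29=139
- drill+magnetometer+spectrometer: mass 13+10+4=27, value 59+51+24=134
- drill+sampler+relay: mass 13+4+9=26, value 59+29+45=133
Best: 149 sci.

149 sci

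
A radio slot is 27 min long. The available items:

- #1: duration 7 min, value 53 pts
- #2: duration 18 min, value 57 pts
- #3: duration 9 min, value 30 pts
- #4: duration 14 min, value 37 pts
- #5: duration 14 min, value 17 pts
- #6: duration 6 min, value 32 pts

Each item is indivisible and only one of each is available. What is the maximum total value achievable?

122 pts

Check high-value combinations within 27 min:
- #1+#4+#6: duration 7+14+6=27, value 53+37+32=122
- #1+#3+#6: duration 7+9+6=22, value 53+30+32=115
- #1+#2: duration 7+18=25, value 53+57=110
- #1+#5+#6: duration 7+14+6=27, value 53+17+32=102
- #1+#4: duration 7+14=21, value 53+37=90
Best: 122 pts.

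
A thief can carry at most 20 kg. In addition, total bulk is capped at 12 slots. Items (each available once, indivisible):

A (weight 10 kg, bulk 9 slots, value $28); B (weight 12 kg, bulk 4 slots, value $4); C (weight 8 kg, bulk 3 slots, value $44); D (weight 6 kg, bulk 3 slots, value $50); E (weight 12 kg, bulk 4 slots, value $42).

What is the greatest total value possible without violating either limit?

$94

Feasible sets respecting both limits:
- C+D: weight 14, bulk 6, value 94
- D+E: weight 18, bulk 7, value 92
- C+E: weight 20, bulk 7, value 86
Best: $94.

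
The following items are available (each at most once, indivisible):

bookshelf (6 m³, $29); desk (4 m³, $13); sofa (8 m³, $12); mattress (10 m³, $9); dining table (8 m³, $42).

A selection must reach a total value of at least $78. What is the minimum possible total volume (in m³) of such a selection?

18

Subsets with value ≥ 78, sorted by total volume:
- bookshelf+desk+dining table: volume 18, value 84
- bookshelf+sofa+dining table: volume 22, value 83
- bookshelf+mattress+dining table: volume 24, value 80
Minimum volume: 18 m³.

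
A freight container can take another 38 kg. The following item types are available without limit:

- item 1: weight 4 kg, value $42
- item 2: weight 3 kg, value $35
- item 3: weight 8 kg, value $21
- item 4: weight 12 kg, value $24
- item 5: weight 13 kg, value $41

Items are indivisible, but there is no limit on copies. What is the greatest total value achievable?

Best value-per-unit is item 2 at 35/3; filling with it alone gives 12×35 = 420.
Optimal mix: 2×item 1 + 10×item 2 → weight 38, value 434.

$434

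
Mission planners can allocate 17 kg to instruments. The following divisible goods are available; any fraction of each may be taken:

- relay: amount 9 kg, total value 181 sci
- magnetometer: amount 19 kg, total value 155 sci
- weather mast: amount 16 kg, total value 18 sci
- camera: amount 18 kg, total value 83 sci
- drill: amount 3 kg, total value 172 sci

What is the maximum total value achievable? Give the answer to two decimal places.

393.79

Take in order of value per unit:
- drill (172/3 per unit): all 3 → value 172, running total 172.00
- relay (181/9 per unit): all 9 → value 181, running total 353.00
- magnetometer (155/19 per unit): 5 of 19 → value 5×155/19 = 40.7895, running total 393.79
Total 393.79.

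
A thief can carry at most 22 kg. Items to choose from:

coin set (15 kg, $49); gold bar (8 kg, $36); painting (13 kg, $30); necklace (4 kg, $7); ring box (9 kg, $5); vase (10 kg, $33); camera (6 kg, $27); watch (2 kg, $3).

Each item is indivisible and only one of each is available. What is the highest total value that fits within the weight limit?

$76

Check high-value combinations within 22 kg:
- coin set+camera: weight 15+6=21, value 49+27=76
- gold bar+necklace+vase: weight 8+4+10=22, value 36+7+33=76
- gold bar+necklace+camera+watch: weight 8+4+6+2=20, value 36+7+27+3=73
- gold bar+vase+watch: weight 8+10+2=20, value 36+33+3=72
Best: $76.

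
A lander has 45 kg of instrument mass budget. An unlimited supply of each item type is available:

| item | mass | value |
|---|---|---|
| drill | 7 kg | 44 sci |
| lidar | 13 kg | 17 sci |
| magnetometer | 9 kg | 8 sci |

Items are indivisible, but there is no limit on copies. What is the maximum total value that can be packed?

264 sci

Best value-per-unit is drill at 44/7, and filling with it alone uses mass 6×7=42. No mix of the others beats 6×44 = 264.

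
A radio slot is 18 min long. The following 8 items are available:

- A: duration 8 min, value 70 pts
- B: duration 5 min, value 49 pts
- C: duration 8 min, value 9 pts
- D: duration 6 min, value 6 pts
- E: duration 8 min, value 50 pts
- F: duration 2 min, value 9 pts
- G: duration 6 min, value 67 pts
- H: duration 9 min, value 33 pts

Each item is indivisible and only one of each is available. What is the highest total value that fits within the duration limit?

146 pts

Check high-value combinations within 18 min:
- A+F+G: duration 8+2+6=16, value 70+9+67=146
- A+G: duration 8+6=14, value 70+67=137
- A+E+F: duration 8+8+2=18, value 70+50+9=129
- A+B+F: duration 8+5+2=15, value 70+49+9=128
- E+F+G: duration 8+2+6=16, value 50+9+67=126
Best: 146 pts.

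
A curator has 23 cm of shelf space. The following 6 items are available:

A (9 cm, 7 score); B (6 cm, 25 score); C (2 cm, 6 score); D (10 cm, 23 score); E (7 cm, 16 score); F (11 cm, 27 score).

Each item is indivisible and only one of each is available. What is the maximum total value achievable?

64 score

Check high-value combinations within 23 cm:
- B+D+E: length 6+10+7=23, value 25+23+16=64
- B+C+F: length 6+2+11=19, value 25+6+27=58
- C+D+F: length 2+10+11=23, value 6+23+27=56
- B+C+D: length 6+2+10=18, value 25+6+23=54
- B+F: length 6+11=17, value 25+27=52
Best: 64 score.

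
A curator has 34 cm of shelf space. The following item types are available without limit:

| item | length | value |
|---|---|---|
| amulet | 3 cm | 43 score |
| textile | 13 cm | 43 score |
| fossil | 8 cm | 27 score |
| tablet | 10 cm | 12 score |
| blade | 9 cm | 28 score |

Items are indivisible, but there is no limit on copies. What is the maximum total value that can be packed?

473 score

Best value-per-unit is amulet at 43/3, and filling with it alone uses length 11×3=33. No mix of the others beats 11×43 = 473.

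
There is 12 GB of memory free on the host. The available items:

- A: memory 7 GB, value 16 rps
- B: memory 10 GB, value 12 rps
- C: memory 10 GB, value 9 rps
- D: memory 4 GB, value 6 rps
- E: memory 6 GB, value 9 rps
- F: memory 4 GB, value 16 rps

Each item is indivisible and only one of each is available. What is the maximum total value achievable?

32 rps

Check high-value combinations within 12 GB:
- A+F: memory 7+4=11, value 16+16=32
- E+F: memory 6+4=10, value 9+16=25
- D+F: memory 4+4=8, value 6+16=22
- A+D: memory 7+4=11, value 16+6=22
- F: memory 4, value 16
Best: 32 rps.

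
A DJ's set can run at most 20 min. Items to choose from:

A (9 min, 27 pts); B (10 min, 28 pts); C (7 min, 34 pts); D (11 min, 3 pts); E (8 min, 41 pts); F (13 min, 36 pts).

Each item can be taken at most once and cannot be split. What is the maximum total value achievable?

75 pts

This is a 0/1 knapsack; check combinations near the capacity.
- C+E: duration 7+8=15, value 34+41=75
- C+F: duration 7+13=20, value 34+36=70
- B+E: duration 10+8=18, value 28+41=69
Best: 75 pts.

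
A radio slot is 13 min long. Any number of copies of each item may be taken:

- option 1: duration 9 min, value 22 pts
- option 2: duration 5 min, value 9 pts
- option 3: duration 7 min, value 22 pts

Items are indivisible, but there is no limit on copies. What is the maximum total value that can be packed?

31 pts

Best value-per-unit is option 3 at 22/7; filling with it alone gives 1×22 = 22.
Optimal mix: 1×option 2 + 1×option 3 → duration 12, value 31.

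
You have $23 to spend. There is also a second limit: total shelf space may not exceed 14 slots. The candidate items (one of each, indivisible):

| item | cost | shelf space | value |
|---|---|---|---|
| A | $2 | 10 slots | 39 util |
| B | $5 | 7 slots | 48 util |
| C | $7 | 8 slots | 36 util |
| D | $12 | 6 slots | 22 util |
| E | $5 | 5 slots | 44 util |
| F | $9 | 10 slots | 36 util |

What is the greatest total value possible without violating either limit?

92 util

Feasible sets respecting both limits:
- B+E: cost 10, shelf space 12, value 92
- C+E: cost 12, shelf space 13, value 80
- B+D: cost 17, shelf space 13, value 70
- D+E: cost 17, shelf space 11, value 66
Best: 92 util.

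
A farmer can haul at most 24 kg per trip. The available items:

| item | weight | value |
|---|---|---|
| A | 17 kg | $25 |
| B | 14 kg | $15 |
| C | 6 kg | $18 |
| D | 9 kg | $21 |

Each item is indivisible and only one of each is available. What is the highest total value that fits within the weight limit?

Check high-value combinations within 24 kg:
- A+C: weight 17+6=23, value 25+18=43
- C+D: weight 6+9=15, value 18+21=39
- B+D: weight 14+9=23, value 15+21=36
- B+C: weight 14+6=20, value 15+18=33
Best: $43.

$43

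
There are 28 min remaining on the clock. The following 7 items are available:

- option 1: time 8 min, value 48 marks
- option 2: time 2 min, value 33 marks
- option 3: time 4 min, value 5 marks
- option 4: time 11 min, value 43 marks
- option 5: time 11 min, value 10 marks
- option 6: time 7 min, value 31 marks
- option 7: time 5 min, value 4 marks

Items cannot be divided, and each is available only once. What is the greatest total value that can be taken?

This is a 0/1 knapsack; check combinations near the capacity.
- option 1+option 2+option 4+option 6: time 8+2+11+7=28, value 48+33+43+31=155
- option 1+option 2+option 3+option 4: time 8+2+4+11=25, value 48+33+5+43=129
- option 1+option 2+option 4+option 7: time 8+2+11+5=26, value 48+33+43+4=128
- option 1+option 2+option 4: time 8+2+11=21, value 48+33+43=124
Best: 155 marks.

155 marks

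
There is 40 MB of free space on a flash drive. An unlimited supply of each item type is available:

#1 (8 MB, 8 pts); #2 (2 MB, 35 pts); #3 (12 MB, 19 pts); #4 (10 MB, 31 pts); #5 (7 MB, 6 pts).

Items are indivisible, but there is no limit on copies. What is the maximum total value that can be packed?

700 pts

Best value-per-unit is #2 at 35/2, and filling with it alone uses size 20×2=40. No mix of the others beats 20×35 = 700.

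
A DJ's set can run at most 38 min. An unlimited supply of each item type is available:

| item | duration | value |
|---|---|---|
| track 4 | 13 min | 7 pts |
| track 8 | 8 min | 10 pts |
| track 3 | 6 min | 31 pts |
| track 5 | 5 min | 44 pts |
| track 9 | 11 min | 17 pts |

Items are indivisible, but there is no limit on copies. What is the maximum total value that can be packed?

Best value-per-unit is track 5 at 44/5, and filling with it alone uses duration 7×5=35. No mix of the others beats 7×44 = 308.

308 pts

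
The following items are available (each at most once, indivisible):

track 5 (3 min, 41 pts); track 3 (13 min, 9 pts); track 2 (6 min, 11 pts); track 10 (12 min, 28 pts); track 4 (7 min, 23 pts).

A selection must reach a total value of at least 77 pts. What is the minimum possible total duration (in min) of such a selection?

Subsets with value ≥ 77, sorted by total duration:
- track 5+track 2+track 10: duration 21, value 80
- track 5+track 10+track 4: duration 22, value 92
Minimum duration: 21 min.

21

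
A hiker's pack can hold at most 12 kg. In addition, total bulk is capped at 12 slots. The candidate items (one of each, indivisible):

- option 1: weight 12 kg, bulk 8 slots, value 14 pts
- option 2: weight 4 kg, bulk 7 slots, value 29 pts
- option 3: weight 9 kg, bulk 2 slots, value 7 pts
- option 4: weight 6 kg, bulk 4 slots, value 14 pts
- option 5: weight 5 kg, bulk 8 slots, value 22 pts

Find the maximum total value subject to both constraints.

43 pts

Feasible sets respecting both limits:
- option 2+option 4: weight 10, bulk 11, value 43
- option 4+option 5: weight 11, bulk 12, value 36
- option 2: weight 4, bulk 7, value 29
- option 5: weight 5, bulk 8, value 22
Best: 43 pts.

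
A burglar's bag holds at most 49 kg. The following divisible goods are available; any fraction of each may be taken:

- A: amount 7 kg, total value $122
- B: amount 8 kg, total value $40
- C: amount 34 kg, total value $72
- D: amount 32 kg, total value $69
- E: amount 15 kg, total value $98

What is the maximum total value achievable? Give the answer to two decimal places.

Take in order of value per unit:
- A (122/7 per unit): all 7 → value 122, running total 122.00
- E (98/15 per unit): all 15 → value 98, running total 220.00
- B (40/8 per unit): all 8 → value 40, running total 260.00
- D (69/32 per unit): 19 of 32 → value 19×69/32 = 40.9688, running total 300.97
Total 300.97.

300.97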